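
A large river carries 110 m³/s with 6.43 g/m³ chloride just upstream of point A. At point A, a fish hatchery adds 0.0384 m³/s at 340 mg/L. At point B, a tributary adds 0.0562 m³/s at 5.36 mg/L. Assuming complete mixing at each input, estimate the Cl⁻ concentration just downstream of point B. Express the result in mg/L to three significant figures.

6.55 mg/L

After input A: C = (110·6.43 + 0.0384·340) / 110 = 6.546 mg/L.
After input B: C = (110·6.546 + 0.0562·5.36) / 110.1 = 6.546 mg/L.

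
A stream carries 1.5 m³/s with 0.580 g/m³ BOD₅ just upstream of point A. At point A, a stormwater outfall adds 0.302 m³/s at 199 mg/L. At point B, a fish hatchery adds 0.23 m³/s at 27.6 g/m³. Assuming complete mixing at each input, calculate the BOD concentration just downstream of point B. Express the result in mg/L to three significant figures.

33.1 mg/L

After input A: C = (1.5·0.58 + 0.302·199) / 1.802 = 33.83 mg/L.
After input B: C = (1.802·33.83 + 0.23·27.6) / 2.032 = 33.13 mg/L.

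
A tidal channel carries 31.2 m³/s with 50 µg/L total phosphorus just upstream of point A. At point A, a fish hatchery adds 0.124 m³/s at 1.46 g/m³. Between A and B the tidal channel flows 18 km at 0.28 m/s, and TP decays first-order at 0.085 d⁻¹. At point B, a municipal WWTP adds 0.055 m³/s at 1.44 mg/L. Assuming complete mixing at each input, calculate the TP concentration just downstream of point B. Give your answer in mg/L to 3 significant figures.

0.0546 mg/L

50 µg/L = 0.05 mg/L.
After input A: C = (31.2·0.05 + 0.124·1.46) / 31.32 = 0.05558 mg/L.
Over the 18 km reach to input B (t = 6.429e+04 s = 0.744 d), decay gives C = 0.05558·exp(−0.085·0.744) = 0.05218 mg/L.
After input B: C = (31.32·0.05218 + 0.055·1.44) / 31.38 = 0.05461 mg/L.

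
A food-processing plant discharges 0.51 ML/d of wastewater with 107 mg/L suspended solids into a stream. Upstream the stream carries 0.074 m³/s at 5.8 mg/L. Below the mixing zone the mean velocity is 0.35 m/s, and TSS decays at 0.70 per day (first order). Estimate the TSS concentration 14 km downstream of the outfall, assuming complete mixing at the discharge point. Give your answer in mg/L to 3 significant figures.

0.51 ML/d = 0.005903 m³/s.
After complete mixing, C₀ = (0.005903·107 + 0.074·5.8) / 0.0799 = 13.28 mg/L.
Travel time t = 1.4e+04 m / 0.35 m/s = 4e+04 s = 0.463 d.
C = 13.28·exp(−0.70·0.463) = 13.28·0.7232 = 9.601 mg/L.

9.60 mg/L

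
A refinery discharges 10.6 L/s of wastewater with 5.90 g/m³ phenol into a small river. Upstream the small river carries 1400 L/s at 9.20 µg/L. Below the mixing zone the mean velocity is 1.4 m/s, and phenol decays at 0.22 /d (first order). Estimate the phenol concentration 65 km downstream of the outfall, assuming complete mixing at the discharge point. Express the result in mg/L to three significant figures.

0.0475 mg/L

10.6 L/s = 0.0106 m³/s.
1400 L/s = 1.4 m³/s.
9.20 µg/L = 0.0092 mg/L.
After complete mixing, C₀ = (0.0106·5.9 + 1.4·0.0092) / 1.411 = 0.05347 mg/L.
Travel time t = 6.5e+04 m / 1.4 m/s = 4.643e+04 s = 0.5374 d.
C = 0.05347·exp(−0.22·0.5374) = 0.05347·0.8885 = 0.04751 mg/L.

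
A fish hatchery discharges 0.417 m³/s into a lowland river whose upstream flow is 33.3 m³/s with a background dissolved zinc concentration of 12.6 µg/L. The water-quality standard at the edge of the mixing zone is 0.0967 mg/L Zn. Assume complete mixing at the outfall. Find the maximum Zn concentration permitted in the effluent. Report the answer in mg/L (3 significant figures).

12.6 µg/L = 0.0126 mg/L.
Mass balance: 0.0967·33.72 = 0.417·Cₑ + 33.3·0.0126.
Cₑ = (3.26 − 0.4196) / 0.417 = 6.813 mg/L.

6.81 mg/L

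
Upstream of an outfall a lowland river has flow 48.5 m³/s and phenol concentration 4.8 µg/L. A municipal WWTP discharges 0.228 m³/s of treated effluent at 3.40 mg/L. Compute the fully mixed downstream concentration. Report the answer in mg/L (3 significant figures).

4.8 µg/L = 0.0048 mg/L.
By mass balance at complete mixing, C = (0.228·3.4 + 48.5·0.0048) / (0.228 + 48.5) = 1.008/48.73 = 0.02069 mg/L.

0.0207 mg/L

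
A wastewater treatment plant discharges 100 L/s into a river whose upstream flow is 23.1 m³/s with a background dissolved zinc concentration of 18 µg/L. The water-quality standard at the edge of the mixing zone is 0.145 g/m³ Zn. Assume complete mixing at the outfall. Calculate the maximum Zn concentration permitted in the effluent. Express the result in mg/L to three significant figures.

29.5 mg/L

100 L/s = 0.1 m³/s.
18 µg/L = 0.018 mg/L.
Mass balance: 0.145·23.2 = 0.1·Cₑ + 23.1·0.018.
Cₑ = (3.364 − 0.4158) / 0.1 = 29.48 mg/L.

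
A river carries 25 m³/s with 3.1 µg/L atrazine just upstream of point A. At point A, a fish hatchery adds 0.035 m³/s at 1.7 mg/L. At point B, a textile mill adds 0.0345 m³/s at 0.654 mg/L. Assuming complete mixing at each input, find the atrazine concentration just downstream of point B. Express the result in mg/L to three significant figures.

0.00636 mg/L

3.1 µg/L = 0.0031 mg/L.
After input A: C = (25·0.0031 + 0.035·1.7) / 25.04 = 0.005472 mg/L.
After input B: C = (25.04·0.005472 + 0.0345·0.654) / 25.07 = 0.006365 mg/L.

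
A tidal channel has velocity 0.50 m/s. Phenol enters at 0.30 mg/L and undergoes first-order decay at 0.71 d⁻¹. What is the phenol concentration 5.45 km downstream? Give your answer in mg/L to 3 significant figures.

0.274 mg/L

Travel time t = 5.45 km / 0.50 m/s = 5450/0.50 = 1.09e+04 s = 0.1262 d.
First-order decay: C = 0.30·exp(−0.71·0.1262) = 0.30·0.9143 = 0.2743 mg/L.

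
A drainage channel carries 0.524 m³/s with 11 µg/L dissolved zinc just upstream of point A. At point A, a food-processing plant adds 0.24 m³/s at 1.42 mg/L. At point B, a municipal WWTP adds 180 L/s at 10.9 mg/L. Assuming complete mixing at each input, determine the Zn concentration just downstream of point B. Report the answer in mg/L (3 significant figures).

2.45 mg/L

11 µg/L = 0.011 mg/L.
After input A: C = (0.524·0.011 + 0.24·1.42) / 0.764 = 0.4536 mg/L.
180 L/s = 0.18 m³/s.
After input B: C = (0.764·0.4536 + 0.18·10.9) / 0.944 = 2.446 mg/L.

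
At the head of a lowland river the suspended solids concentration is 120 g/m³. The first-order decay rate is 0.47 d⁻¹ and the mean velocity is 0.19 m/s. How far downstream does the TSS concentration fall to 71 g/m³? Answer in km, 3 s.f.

From C = C₀·e^(−kt), t = ln(C₀/C)/k = ln(120/71)/0.47 = 0.5248/0.47 = 1.117 d.
Distance = v·t = 0.19 m/s × 9.648e+04 s = 1.833e+04 m = 18.33 km.

18.3 km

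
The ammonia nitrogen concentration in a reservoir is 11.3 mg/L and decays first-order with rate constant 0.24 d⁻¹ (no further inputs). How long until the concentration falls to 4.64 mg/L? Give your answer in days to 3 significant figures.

t = ln(C₀/C)/k = ln(11.3/4.64)/0.24 = 0.8901/0.24 = 3.709 d.

3.71 d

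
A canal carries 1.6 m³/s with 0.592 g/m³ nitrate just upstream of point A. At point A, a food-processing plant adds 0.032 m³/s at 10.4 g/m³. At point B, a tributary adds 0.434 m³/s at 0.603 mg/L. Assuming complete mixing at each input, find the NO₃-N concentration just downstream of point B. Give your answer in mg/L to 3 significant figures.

0.746 mg/L

After input A: C = (1.6·0.592 + 0.032·10.4) / 1.632 = 0.7843 mg/L.
After input B: C = (1.632·0.7843 + 0.434·0.603) / 2.066 = 0.7462 mg/L.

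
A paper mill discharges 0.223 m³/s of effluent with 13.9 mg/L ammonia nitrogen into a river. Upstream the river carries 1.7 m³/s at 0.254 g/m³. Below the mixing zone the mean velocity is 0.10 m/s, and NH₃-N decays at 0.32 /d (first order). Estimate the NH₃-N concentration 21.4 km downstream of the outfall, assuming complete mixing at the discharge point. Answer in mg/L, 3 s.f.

0.831 mg/L

After complete mixing, C₀ = (0.223·13.9 + 1.7·0.254) / 1.923 = 1.836 mg/L.
Travel time t = 2.14e+04 m / 0.10 m/s = 2.14e+05 s = 2.477 d.
C = 1.836·exp(−0.32·2.477) = 1.836·0.4527 = 0.8313 mg/L.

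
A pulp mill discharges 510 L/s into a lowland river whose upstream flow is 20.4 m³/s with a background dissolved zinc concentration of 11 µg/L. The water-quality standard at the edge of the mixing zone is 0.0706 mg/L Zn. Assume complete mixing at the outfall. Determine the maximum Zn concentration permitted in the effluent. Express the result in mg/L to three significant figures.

2.45 mg/L

510 L/s = 0.51 m³/s.
11 µg/L = 0.011 mg/L.
Mass balance: 0.0706·20.91 = 0.51·Cₑ + 20.4·0.011.
Cₑ = (1.476 − 0.2244) / 0.51 = 2.455 mg/L.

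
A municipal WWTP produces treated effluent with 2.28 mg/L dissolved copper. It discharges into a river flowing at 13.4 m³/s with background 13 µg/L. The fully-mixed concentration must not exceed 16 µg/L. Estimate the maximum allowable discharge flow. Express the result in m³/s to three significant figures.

13 µg/L = 0.013 mg/L.
16 µg/L = 0.016 mg/L.
Mass balance at complete mixing: C_std·(Q_w + Q_r) = Q_w·C_e + Q_r·C_b.
Rearranging, Q_w = Q_r·(C_std − C_b)/(C_e − C_std) = 13.4·(0.016 − 0.013) / (2.28 − 0.016) = 0.01776 m³/s.

0.0178 m³/s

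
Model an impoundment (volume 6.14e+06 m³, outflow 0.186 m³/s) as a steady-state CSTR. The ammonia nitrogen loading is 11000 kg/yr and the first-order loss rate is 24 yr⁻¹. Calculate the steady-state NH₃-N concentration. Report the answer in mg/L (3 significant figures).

Outflow Q = 0.186 m³/s × 3.156e+07 s/yr = 5.87e+06 m³/yr.
Steady-state CSTR mass balance: W = Q·C + k·V·C, so C = W/(Q + kV).
Q + kV = 5.87e+06 + 24·6.14e+06 = 1.532e+08 m³/yr.
C = 11000/1.532e+08 = 7.179e-05 kg/m³ = 0.07179 mg/L.

0.0718 mg/L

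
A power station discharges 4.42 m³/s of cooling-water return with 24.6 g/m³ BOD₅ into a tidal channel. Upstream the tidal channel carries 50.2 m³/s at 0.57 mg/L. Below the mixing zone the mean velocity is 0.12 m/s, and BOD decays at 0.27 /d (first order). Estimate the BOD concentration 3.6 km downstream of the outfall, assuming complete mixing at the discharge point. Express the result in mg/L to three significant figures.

After complete mixing, C₀ = (4.42·24.6 + 50.2·0.57) / 54.62 = 2.515 mg/L.
Travel time t = 3600 m / 0.12 m/s = 3e+04 s = 0.3472 d.
C = 2.515·exp(−0.27·0.3472) = 2.515·0.9105 = 2.29 mg/L.

2.29 mg/L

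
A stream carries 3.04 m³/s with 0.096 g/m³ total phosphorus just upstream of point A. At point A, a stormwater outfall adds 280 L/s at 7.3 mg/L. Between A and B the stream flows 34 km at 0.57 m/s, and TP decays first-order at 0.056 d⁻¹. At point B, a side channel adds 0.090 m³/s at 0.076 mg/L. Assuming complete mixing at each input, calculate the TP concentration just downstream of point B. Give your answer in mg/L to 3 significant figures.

0.661 mg/L

280 L/s = 0.28 m³/s.
After input A: C = (3.04·0.096 + 0.28·7.3) / 3.32 = 0.7036 mg/L.
Over the 34 km reach to input B (t = 5.965e+04 s = 0.6904 d), decay gives C = 0.7036·exp(−0.056·0.6904) = 0.6769 mg/L.
After input B: C = (3.32·0.6769 + 0.09·0.076) / 3.41 = 0.661 mg/L.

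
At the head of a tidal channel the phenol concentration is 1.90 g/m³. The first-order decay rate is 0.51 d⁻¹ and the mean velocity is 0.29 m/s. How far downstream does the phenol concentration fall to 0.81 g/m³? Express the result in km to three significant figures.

From C = C₀·e^(−kt), t = ln(C₀/C)/k = ln(1.90/0.81)/0.51 = 0.8526/0.51 = 1.672 d.
Distance = v·t = 0.29 m/s × 1.444e+05 s = 4.189e+04 m = 41.89 km.

41.9 km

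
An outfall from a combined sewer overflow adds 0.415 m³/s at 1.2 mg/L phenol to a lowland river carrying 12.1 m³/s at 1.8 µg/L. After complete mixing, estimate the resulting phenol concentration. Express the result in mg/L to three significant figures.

1.8 µg/L = 0.0018 mg/L.
Conservation of mass across the mixing zone: C = (0.415·1.2 + 12.1·0.0018) / (0.415 + 12.1) = 0.5198/12.51 = 0.04153 mg/L.

0.0415 mg/L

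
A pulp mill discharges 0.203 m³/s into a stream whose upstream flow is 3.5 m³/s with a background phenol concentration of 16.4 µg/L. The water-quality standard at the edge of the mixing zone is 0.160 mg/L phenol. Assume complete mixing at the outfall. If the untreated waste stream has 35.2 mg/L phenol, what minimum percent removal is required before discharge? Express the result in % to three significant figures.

16.4 µg/L = 0.0164 mg/L.
Mass balance: 0.16·3.703 = 0.203·Cₑ + 3.5·0.0164.
Cₑ = (0.5925 − 0.0574) / 0.203 = 2.636 mg/L.
Required removal = 1 − 2.636/35.2 = 92.51 %.

92.5 %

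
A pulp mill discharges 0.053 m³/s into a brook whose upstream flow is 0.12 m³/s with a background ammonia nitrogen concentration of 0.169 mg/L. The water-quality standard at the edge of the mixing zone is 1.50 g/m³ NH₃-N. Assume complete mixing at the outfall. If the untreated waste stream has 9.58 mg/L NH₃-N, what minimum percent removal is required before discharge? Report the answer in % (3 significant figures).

Mass balance: 1.5·0.173 = 0.053·Cₑ + 0.12·0.169.
Cₑ = (0.2595 − 0.02028) / 0.053 = 4.514 mg/L.
Required removal = 1 − 4.514/9.58 = 52.89 %.

52.9 %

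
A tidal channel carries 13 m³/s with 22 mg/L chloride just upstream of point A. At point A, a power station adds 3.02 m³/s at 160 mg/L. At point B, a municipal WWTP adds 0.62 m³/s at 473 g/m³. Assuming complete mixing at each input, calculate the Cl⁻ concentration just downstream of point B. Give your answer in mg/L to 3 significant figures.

After input A: C = (13·22 + 3.02·160) / 16.02 = 48.01 mg/L.
After input B: C = (16.02·48.01 + 0.62·473) / 16.64 = 63.85 mg/L.

63.8 mg/L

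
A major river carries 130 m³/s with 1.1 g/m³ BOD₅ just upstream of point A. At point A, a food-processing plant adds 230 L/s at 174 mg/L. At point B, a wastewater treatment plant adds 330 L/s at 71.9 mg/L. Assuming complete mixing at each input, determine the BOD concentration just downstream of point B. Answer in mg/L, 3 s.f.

1.58 mg/L

230 L/s = 0.23 m³/s.
After input A: C = (130·1.1 + 0.23·174) / 130.2 = 1.405 mg/L.
330 L/s = 0.33 m³/s.
After input B: C = (130.2·1.405 + 0.33·71.9) / 130.6 = 1.584 mg/L.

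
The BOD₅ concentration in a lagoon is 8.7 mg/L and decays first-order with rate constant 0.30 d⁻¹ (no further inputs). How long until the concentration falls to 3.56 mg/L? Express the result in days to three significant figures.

2.98 d

t = ln(C₀/C)/k = ln(8.7/3.56)/0.30 = 0.8936/0.30 = 2.979 d.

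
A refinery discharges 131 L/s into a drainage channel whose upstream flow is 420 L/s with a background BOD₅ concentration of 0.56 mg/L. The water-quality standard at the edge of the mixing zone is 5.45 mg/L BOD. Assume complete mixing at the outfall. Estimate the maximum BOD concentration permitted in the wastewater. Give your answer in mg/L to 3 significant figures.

21.1 mg/L

131 L/s = 0.131 m³/s.
420 L/s = 0.42 m³/s.
Mass balance: 5.45·0.551 = 0.131·Cₑ + 0.42·0.56.
Cₑ = (3.003 − 0.2352) / 0.131 = 21.13 mg/L.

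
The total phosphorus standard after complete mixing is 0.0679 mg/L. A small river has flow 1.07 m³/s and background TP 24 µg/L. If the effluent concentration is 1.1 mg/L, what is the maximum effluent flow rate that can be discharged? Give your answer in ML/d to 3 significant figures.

3.93 ML/d

24 µg/L = 0.024 mg/L.
Mass balance at complete mixing: C_std·(Q_w + Q_r) = Q_w·C_e + Q_r·C_b.
Rearranging, Q_w = Q_r·(C_std − C_b)/(C_e − C_std) = 1.07·(0.0679 − 0.024) / (1.1 − 0.0679) = 0.04551 m³/s.
= 3.932 ML/d.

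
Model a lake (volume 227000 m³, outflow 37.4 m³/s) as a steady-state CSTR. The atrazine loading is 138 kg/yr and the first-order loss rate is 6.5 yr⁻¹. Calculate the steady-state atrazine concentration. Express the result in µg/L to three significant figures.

Outflow Q = 37.4 m³/s × 3.156e+07 s/yr = 1.18e+09 m³/yr.
Steady-state CSTR mass balance: W = Q·C + k·V·C, so C = W/(Q + kV).
Q + kV = 1.18e+09 + 6.5·227000 = 1.182e+09 m³/yr.
C = 138/1.182e+09 = 1.168e-07 kg/m³ = 0.0001168 mg/L = 0.1168 µg/L.

0.117 µg/L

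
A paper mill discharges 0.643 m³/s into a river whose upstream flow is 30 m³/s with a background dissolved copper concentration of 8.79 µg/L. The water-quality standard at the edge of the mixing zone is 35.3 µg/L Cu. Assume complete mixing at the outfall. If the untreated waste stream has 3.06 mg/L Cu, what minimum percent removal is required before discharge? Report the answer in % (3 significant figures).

58.4 %

8.79 µg/L = 0.00879 mg/L.
35.3 µg/L = 0.0353 mg/L.
Mass balance: 0.0353·30.64 = 0.643·Cₑ + 30·0.00879.
Cₑ = (1.082 − 0.2637) / 0.643 = 1.272 mg/L.
Required removal = 1 − 1.272/3.06 = 58.43 %.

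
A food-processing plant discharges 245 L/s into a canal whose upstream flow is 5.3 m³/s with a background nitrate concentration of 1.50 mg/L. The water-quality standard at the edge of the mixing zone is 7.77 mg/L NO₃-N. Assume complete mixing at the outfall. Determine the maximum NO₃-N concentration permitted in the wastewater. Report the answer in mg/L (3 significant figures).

143 mg/L

245 L/s = 0.245 m³/s.
Mass balance: 7.77·5.545 = 0.245·Cₑ + 5.3·1.5.
Cₑ = (43.08 − 7.95) / 0.245 = 143.4 mg/L.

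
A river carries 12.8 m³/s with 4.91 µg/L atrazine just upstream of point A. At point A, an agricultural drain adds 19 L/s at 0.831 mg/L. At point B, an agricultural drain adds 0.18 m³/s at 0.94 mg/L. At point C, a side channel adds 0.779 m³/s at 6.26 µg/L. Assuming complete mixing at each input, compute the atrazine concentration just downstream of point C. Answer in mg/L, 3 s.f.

0.0183 mg/L

4.91 µg/L = 0.00491 mg/L.
19 L/s = 0.019 m³/s.
After input A: C = (12.8·0.00491 + 0.019·0.831) / 12.82 = 0.006134 mg/L.
After input B: C = (12.82·0.006134 + 0.18·0.94) / 13 = 0.01907 mg/L.
6.26 µg/L = 0.00626 mg/L.
After input C: C = (13·0.01907 + 0.779·0.00626) / 13.78 = 0.01834 mg/L.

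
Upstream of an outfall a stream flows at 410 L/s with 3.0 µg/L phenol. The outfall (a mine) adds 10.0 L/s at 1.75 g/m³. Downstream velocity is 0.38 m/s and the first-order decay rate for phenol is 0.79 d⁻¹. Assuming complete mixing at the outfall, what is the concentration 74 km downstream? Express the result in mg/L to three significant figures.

10.0 L/s = 0.01 m³/s.
410 L/s = 0.41 m³/s.
3.0 µg/L = 0.003 mg/L.
After complete mixing, C₀ = (0.01·1.75 + 0.41·0.003) / 0.42 = 0.0446 mg/L.
Travel time t = 7.4e+04 m / 0.38 m/s = 1.947e+05 s = 2.254 d.
C = 0.0446·exp(−0.79·2.254) = 0.0446·0.1685 = 0.007516 mg/L.

0.00752 mg/L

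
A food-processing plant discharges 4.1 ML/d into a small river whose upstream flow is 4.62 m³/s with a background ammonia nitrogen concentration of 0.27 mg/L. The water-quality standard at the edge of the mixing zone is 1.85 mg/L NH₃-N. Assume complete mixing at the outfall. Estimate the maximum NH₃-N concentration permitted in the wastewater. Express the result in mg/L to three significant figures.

4.1 ML/d = 0.04745 m³/s.
Mass balance: 1.85·4.667 = 0.04745·Cₑ + 4.62·0.27.
Cₑ = (8.635 − 1.247) / 0.04745 = 155.7 mg/L.

156 mg/L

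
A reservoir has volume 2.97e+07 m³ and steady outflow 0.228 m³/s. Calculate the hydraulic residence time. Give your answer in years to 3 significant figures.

4.13 yr

Q = 0.228 m³/s × 3.156e+07 s/yr = 7.195e+06 m³/yr.
Hydraulic residence time τ = V/Q = 2.97e+07/7.195e+06 = 4.128 yr.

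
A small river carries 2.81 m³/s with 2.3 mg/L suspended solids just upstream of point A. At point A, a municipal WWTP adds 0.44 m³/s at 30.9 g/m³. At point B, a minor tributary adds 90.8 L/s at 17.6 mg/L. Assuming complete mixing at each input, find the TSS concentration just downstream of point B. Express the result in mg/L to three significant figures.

6.48 mg/L

After input A: C = (2.81·2.3 + 0.44·30.9) / 3.25 = 6.172 mg/L.
90.8 L/s = 0.0908 m³/s.
After input B: C = (3.25·6.172 + 0.0908·17.6) / 3.341 = 6.483 mg/L.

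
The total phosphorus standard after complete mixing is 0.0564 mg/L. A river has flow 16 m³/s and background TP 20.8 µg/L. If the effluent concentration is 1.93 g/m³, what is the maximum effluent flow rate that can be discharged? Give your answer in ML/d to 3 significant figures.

26.3 ML/d

20.8 µg/L = 0.0208 mg/L.
Mass balance at complete mixing: C_std·(Q_w + Q_r) = Q_w·C_e + Q_r·C_b.
Rearranging, Q_w = Q_r·(C_std − C_b)/(C_e − C_std) = 16·(0.0564 − 0.0208) / (1.93 − 0.0564) = 0.304 m³/s.
= 26.27 ML/d.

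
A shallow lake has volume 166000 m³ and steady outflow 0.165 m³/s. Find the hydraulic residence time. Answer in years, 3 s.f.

0.0319 yr

Q = 0.165 m³/s × 3.156e+07 s/yr = 5.207e+06 m³/yr.
Hydraulic residence time τ = V/Q = 166000/5.207e+06 = 0.03188 yr.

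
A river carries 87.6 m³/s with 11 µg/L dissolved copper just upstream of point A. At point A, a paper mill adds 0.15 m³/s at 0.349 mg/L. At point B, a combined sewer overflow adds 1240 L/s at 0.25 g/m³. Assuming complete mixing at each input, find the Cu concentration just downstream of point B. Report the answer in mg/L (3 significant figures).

0.0149 mg/L

11 µg/L = 0.011 mg/L.
After input A: C = (87.6·0.011 + 0.15·0.349) / 87.75 = 0.01158 mg/L.
1240 L/s = 1.24 m³/s.
After input B: C = (87.75·0.01158 + 1.24·0.25) / 88.99 = 0.0149 mg/L.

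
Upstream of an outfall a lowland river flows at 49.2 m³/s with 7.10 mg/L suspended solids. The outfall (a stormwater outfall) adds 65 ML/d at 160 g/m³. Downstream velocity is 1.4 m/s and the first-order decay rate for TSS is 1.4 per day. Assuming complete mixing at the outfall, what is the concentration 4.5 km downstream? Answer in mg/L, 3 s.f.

8.93 mg/L

65 ML/d = 0.7523 m³/s.
After complete mixing, C₀ = (0.7523·160 + 49.2·7.1) / 49.95 = 9.403 mg/L.
Travel time t = 4500 m / 1.4 m/s = 3214 s = 0.0372 d.
C = 9.403·exp(−1.4·0.0372) = 9.403·0.9492 = 8.926 mg/L.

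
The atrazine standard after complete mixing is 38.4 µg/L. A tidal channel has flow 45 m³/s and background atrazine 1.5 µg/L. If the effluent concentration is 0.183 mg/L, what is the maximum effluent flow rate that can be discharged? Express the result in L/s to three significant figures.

11500 L/s

1.5 µg/L = 0.0015 mg/L.
38.4 µg/L = 0.0384 mg/L.
Mass balance at complete mixing: C_std·(Q_w + Q_r) = Q_w·C_e + Q_r·C_b.
Rearranging, Q_w = Q_r·(C_std − C_b)/(C_e − C_std) = 45·(0.0384 − 0.0015) / (0.183 − 0.0384) = 11.48 m³/s.
= 1.148e+04 L/s.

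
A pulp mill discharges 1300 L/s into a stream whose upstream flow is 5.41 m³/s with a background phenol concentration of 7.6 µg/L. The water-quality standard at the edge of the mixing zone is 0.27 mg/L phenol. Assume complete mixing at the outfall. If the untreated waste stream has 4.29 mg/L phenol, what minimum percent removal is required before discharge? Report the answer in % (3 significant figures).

1300 L/s = 1.3 m³/s.
7.6 µg/L = 0.0076 mg/L.
Mass balance: 0.27·6.71 = 1.3·Cₑ + 5.41·0.0076.
Cₑ = (1.812 − 0.04112) / 1.3 = 1.362 mg/L.
Required removal = 1 − 1.362/4.29 = 68.25 %.

68.3 %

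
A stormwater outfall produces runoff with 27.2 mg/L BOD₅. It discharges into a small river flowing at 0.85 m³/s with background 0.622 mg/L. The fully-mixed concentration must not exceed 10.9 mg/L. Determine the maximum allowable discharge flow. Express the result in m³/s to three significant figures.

0.536 m³/s

Mass balance at complete mixing: C_std·(Q_w + Q_r) = Q_w·C_e + Q_r·C_b.
Rearranging, Q_w = Q_r·(C_std − C_b)/(C_e − C_std) = 0.85·(10.9 − 0.622) / (27.2 − 10.9) = 0.536 m³/s.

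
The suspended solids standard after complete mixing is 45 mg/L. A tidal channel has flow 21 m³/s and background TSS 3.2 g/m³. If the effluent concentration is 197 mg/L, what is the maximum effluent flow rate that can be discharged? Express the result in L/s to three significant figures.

Mass balance at complete mixing: C_std·(Q_w + Q_r) = Q_w·C_e + Q_r·C_b.
Rearranging, Q_w = Q_r·(C_std − C_b)/(C_e − C_std) = 21·(45 − 3.2) / (197 − 45) = 5.775 m³/s.
= 5775 L/s.

5770 L/s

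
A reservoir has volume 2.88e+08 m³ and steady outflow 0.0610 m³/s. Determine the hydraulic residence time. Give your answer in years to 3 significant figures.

Q = 0.0610 m³/s × 3.156e+07 s/yr = 1.925e+06 m³/yr.
Hydraulic residence time τ = V/Q = 2.88e+08/1.925e+06 = 149.6 yr.

150 yr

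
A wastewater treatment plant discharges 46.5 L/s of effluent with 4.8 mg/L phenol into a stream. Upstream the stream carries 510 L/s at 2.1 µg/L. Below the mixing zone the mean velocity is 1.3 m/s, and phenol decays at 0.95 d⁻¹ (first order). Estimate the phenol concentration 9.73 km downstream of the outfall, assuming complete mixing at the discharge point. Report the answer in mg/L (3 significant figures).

46.5 L/s = 0.0465 m³/s.
510 L/s = 0.51 m³/s.
2.1 µg/L = 0.0021 mg/L.
After complete mixing, C₀ = (0.0465·4.8 + 0.51·0.0021) / 0.5565 = 0.403 mg/L.
Travel time t = 9730 m / 1.3 m/s = 7485 s = 0.08663 d.
C = 0.403·exp(−0.95·0.08663) = 0.403·0.921 = 0.3712 mg/L.

0.371 mg/L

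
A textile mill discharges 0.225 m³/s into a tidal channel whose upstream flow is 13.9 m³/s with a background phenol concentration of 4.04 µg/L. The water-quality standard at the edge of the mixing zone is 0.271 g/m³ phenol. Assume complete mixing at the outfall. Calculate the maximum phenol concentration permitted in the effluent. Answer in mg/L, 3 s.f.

4.04 µg/L = 0.00404 mg/L.
Mass balance: 0.271·14.12 = 0.225·Cₑ + 13.9·0.00404.
Cₑ = (3.828 − 0.05616) / 0.225 = 16.76 mg/L.

16.8 mg/L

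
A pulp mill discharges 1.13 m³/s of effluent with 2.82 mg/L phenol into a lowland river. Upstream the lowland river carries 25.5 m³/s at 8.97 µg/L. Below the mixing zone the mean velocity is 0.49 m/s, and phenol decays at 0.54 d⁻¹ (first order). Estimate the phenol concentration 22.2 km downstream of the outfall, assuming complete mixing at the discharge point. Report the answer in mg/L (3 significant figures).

8.97 µg/L = 0.00897 mg/L.
After complete mixing, C₀ = (1.13·2.82 + 25.5·0.00897) / 26.63 = 0.1283 mg/L.
Travel time t = 2.22e+04 m / 0.49 m/s = 4.531e+04 s = 0.5244 d.
C = 0.1283·exp(−0.54·0.5244) = 0.1283·0.7534 = 0.09662 mg/L.

0.0966 mg/L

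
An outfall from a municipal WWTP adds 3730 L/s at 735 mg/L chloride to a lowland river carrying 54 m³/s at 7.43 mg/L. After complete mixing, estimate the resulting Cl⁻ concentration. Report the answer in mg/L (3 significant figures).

54.4 mg/L

3730 L/s = 3.73 m³/s.
By mass balance at complete mixing, C = (3.73·735 + 54·7.43) / (3.73 + 54) = 3143/57.73 = 54.44 mg/L.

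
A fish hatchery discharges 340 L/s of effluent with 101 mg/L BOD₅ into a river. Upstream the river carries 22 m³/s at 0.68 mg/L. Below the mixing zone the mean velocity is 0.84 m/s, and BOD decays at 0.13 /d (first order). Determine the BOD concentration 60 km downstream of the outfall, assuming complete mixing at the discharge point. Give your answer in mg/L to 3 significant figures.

1.98 mg/L

340 L/s = 0.34 m³/s.
After complete mixing, C₀ = (0.34·101 + 22·0.68) / 22.34 = 2.207 mg/L.
Travel time t = 6e+04 m / 0.84 m/s = 7.143e+04 s = 0.8267 d.
C = 2.207·exp(−0.13·0.8267) = 2.207·0.8981 = 1.982 mg/L.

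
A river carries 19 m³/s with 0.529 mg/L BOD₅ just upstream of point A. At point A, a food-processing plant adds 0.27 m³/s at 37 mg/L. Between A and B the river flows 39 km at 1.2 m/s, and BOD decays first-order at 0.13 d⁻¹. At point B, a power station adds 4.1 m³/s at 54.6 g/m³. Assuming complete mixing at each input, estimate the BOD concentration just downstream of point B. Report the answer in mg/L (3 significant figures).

After input A: C = (19·0.529 + 0.27·37) / 19.27 = 1.04 mg/L.
Over the 39 km reach to input B (t = 3.25e+04 s = 0.3762 d), decay gives C = 1.04·exp(−0.13·0.3762) = 0.9904 mg/L.
After input B: C = (19.27·0.9904 + 4.1·54.6) / 23.37 = 10.4 mg/L.

10.4 mg/L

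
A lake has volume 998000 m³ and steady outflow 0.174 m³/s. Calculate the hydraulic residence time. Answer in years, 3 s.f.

Q = 0.174 m³/s × 3.156e+07 s/yr = 5.491e+06 m³/yr.
Hydraulic residence time τ = V/Q = 998000/5.491e+06 = 0.1818 yr.

0.182 yr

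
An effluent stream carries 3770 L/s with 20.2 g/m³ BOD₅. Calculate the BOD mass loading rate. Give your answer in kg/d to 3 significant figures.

6580 kg/d

3770 L/s = 3.77 m³/s.
Mass flux = Q·C = 3.77 m³/s × 20.2 g/m³ = 76.15 g/s.
= 76.15 g/s × 86.4 = 6580 kg/d.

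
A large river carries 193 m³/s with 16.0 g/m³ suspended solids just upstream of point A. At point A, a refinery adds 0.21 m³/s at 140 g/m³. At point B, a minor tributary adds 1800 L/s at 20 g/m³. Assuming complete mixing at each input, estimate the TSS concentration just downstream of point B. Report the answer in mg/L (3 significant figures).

16.2 mg/L

After input A: C = (193·16 + 0.21·140) / 193.2 = 16.13 mg/L.
1800 L/s = 1.8 m³/s.
After input B: C = (193.2·16.13 + 1.8·20) / 195 = 16.17 mg/L.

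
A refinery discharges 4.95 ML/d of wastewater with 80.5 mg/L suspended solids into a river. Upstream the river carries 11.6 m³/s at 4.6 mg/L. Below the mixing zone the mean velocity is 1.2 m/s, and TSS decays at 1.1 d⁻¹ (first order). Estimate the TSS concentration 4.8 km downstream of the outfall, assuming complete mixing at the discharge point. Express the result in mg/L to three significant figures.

4.73 mg/L

4.95 ML/d = 0.05729 m³/s.
After complete mixing, C₀ = (0.05729·80.5 + 11.6·4.6) / 11.66 = 4.973 mg/L.
Travel time t = 4800 m / 1.2 m/s = 4000 s = 0.0463 d.
C = 4.973·exp(−1.1·0.0463) = 4.973·0.9503 = 4.726 mg/L.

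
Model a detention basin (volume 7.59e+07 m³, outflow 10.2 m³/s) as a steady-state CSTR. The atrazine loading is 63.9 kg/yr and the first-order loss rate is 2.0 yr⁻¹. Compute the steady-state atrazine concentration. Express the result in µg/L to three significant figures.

0.135 µg/L

Outflow Q = 10.2 m³/s × 3.156e+07 s/yr = 3.219e+08 m³/yr.
Steady-state CSTR mass balance: W = Q·C + k·V·C, so C = W/(Q + kV).
Q + kV = 3.219e+08 + 2.0·7.59e+07 = 4.737e+08 m³/yr.
C = 63.9/4.737e+08 = 1.349e-07 kg/m³ = 0.0001349 mg/L = 0.1349 µg/L.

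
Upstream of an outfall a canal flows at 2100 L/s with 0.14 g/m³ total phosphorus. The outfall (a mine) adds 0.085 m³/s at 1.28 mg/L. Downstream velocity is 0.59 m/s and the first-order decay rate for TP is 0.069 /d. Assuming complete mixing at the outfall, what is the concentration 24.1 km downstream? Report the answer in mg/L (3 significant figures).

0.178 mg/L

2100 L/s = 2.1 m³/s.
After complete mixing, C₀ = (0.085·1.28 + 2.1·0.14) / 2.185 = 0.1843 mg/L.
Travel time t = 2.41e+04 m / 0.59 m/s = 4.085e+04 s = 0.4728 d.
C = 0.1843·exp(−0.069·0.4728) = 0.1843·0.9679 = 0.1784 mg/L.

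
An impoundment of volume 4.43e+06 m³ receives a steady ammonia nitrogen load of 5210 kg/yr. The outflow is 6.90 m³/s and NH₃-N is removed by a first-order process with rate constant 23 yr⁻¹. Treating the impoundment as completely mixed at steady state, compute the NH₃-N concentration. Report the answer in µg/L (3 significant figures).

16.3 µg/L

Outflow Q = 6.90 m³/s × 3.156e+07 s/yr = 2.177e+08 m³/yr.
Steady-state CSTR mass balance: W = Q·C + k·V·C, so C = W/(Q + kV).
Q + kV = 2.177e+08 + 23·4.43e+06 = 3.196e+08 m³/yr.
C = 5210/3.196e+08 = 1.63e-05 kg/m³ = 0.0163 mg/L = 16.3 µg/L.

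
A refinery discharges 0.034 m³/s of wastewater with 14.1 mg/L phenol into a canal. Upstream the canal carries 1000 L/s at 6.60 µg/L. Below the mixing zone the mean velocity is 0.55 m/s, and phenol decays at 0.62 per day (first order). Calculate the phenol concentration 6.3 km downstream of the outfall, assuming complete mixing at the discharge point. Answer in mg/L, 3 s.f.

0.433 mg/L

1000 L/s = 1 m³/s.
6.60 µg/L = 0.0066 mg/L.
After complete mixing, C₀ = (0.034·14.1 + 1·0.0066) / 1.034 = 0.47 mg/L.
Travel time t = 6300 m / 0.55 m/s = 1.145e+04 s = 0.1326 d.
C = 0.47·exp(−0.62·0.1326) = 0.47·0.9211 = 0.4329 mg/L.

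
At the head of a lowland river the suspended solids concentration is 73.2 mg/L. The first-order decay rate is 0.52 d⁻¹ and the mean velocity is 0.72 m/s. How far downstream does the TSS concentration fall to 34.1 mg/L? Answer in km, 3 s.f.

91.4 km

From C = C₀·e^(−kt), t = ln(C₀/C)/k = ln(73.2/34.1)/0.52 = 0.7639/0.52 = 1.469 d.
Distance = v·t = 0.72 m/s × 1.269e+05 s = 9.139e+04 m = 91.39 km.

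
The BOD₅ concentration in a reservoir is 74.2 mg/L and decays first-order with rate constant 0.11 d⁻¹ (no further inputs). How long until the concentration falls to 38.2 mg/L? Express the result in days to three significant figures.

6.04 d

t = ln(C₀/C)/k = ln(74.2/38.2)/0.11 = 0.6639/0.11 = 6.036 d.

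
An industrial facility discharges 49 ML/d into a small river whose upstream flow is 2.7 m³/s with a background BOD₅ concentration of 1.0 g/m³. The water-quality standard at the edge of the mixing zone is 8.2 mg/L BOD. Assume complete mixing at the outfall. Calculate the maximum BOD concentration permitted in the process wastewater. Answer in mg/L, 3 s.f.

42.5 mg/L

49 ML/d = 0.5671 m³/s.
Mass balance: 8.2·3.267 = 0.5671·Cₑ + 2.7·1.
Cₑ = (26.79 − 2.7) / 0.5671 = 42.48 mg/L.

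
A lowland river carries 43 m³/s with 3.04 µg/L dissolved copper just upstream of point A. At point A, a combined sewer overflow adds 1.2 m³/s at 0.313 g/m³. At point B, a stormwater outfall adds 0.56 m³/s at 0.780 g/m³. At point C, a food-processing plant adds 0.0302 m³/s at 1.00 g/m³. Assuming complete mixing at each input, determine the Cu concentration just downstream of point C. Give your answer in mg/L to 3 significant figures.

3.04 µg/L = 0.00304 mg/L.
After input A: C = (43·0.00304 + 1.2·0.313) / 44.2 = 0.01146 mg/L.
After input B: C = (44.2·0.01146 + 0.56·0.78) / 44.76 = 0.02107 mg/L.
After input C: C = (44.76·0.02107 + 0.0302·1) / 44.79 = 0.02173 mg/L.

0.0217 mg/L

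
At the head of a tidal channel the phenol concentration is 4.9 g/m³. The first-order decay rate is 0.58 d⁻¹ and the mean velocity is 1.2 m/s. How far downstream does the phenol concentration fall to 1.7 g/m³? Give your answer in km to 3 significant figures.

189 km

From C = C₀·e^(−kt), t = ln(C₀/C)/k = ln(4.9/1.7)/0.58 = 1.059/0.58 = 1.825 d.
Distance = v·t = 1.2 m/s × 1.577e+05 s = 1.892e+05 m = 189.2 km.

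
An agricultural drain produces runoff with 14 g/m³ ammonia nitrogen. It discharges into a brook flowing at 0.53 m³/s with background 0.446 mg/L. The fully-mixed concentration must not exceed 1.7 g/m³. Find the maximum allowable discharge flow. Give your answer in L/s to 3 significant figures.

54.0 L/s

Mass balance at complete mixing: C_std·(Q_w + Q_r) = Q_w·C_e + Q_r·C_b.
Rearranging, Q_w = Q_r·(C_std − C_b)/(C_e − C_std) = 0.53·(1.7 − 0.446) / (14 − 1.7) = 0.05403 m³/s.
= 54.03 L/s.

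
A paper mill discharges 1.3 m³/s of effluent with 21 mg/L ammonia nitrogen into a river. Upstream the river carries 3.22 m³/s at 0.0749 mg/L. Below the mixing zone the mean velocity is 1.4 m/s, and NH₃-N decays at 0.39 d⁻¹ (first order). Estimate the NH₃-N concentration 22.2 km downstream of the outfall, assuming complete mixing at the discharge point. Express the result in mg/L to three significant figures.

After complete mixing, C₀ = (1.3·21 + 3.22·0.0749) / 4.52 = 6.093 mg/L.
Travel time t = 2.22e+04 m / 1.4 m/s = 1.586e+04 s = 0.1835 d.
C = 6.093·exp(−0.39·0.1835) = 6.093·0.9309 = 5.672 mg/L.

5.67 mg/L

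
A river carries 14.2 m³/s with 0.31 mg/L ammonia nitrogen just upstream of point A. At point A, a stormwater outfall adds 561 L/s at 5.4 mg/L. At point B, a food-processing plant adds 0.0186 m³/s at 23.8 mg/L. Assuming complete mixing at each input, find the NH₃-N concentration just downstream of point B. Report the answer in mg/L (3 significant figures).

561 L/s = 0.561 m³/s.
After input A: C = (14.2·0.31 + 0.561·5.4) / 14.76 = 0.5034 mg/L.
After input B: C = (14.76·0.5034 + 0.0186·23.8) / 14.78 = 0.5328 mg/L.

0.533 mg/L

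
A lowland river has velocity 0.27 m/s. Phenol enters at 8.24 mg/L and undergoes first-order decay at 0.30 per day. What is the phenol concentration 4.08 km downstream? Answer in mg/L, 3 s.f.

Travel time t = 4.08 km / 0.27 m/s = 4080/0.27 = 1.511e+04 s = 0.1749 d.
First-order decay: C = 8.24·exp(−0.30·0.1749) = 8.24·0.9489 = 7.819 mg/L.

7.82 mg/L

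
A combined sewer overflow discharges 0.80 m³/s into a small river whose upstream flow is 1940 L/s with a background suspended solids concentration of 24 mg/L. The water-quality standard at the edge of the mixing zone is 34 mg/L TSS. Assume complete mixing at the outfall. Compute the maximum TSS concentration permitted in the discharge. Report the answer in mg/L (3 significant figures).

58.3 mg/L

1940 L/s = 1.94 m³/s.
Mass balance: 34·2.74 = 0.8·Cₑ + 1.94·24.
Cₑ = (93.16 − 46.56) / 0.8 = 58.25 mg/L.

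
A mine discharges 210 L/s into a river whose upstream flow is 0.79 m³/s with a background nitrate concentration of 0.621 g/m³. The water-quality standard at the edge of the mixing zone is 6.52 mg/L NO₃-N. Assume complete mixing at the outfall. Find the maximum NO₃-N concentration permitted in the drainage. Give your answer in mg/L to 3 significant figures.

28.7 mg/L

210 L/s = 0.21 m³/s.
Mass balance: 6.52·1 = 0.21·Cₑ + 0.79·0.621.
Cₑ = (6.52 − 0.4906) / 0.21 = 28.71 mg/L.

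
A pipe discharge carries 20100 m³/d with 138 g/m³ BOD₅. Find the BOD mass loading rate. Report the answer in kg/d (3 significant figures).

20100 m³/d = 0.2326 m³/s.
Mass flux = Q·C = 0.2326 m³/s × 138 g/m³ = 32.1 g/s.
= 32.1 g/s × 86.4 = 2774 kg/d.

2770 kg/d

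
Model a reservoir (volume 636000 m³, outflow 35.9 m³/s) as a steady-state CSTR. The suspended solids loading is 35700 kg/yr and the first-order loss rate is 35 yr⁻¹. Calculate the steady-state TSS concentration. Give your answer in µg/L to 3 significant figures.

30.9 µg/L

Outflow Q = 35.9 m³/s × 3.156e+07 s/yr = 1.133e+09 m³/yr.
Steady-state CSTR mass balance: W = Q·C + k·V·C, so C = W/(Q + kV).
Q + kV = 1.133e+09 + 35·636000 = 1.155e+09 m³/yr.
C = 35700/1.155e+09 = 3.09e-05 kg/m³ = 0.0309 mg/L = 30.9 µg/L.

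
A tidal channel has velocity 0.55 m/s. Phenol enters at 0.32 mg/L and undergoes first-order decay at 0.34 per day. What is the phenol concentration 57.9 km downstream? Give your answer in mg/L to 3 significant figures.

0.211 mg/L

Travel time t = 57.9 km / 0.55 m/s = 5.79e+04/0.55 = 1.053e+05 s = 1.218 d.
First-order decay: C = 0.32·exp(−0.34·1.218) = 0.32·0.6608 = 0.2115 mg/L.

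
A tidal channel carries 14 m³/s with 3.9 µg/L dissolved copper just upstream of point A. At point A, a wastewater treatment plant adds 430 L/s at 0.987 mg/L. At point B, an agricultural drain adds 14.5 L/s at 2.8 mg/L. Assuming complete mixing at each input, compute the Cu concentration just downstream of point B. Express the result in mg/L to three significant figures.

0.0360 mg/L

3.9 µg/L = 0.0039 mg/L.
430 L/s = 0.43 m³/s.
After input A: C = (14·0.0039 + 0.43·0.987) / 14.43 = 0.0332 mg/L.
14.5 L/s = 0.0145 m³/s.
After input B: C = (14.43·0.0332 + 0.0145·2.8) / 14.44 = 0.03597 mg/L.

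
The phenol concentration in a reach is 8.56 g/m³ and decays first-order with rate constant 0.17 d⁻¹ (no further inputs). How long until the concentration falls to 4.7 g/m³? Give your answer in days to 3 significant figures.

t = ln(C₀/C)/k = ln(8.56/4.7)/0.17 = 0.5995/0.17 = 3.527 d.

3.53 d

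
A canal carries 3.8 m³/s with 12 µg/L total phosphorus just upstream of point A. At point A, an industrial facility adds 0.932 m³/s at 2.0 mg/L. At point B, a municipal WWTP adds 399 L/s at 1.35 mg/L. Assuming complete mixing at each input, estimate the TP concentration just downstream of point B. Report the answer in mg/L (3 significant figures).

0.477 mg/L

12 µg/L = 0.012 mg/L.
After input A: C = (3.8·0.012 + 0.932·2) / 4.732 = 0.4036 mg/L.
399 L/s = 0.399 m³/s.
After input B: C = (4.732·0.4036 + 0.399·1.35) / 5.131 = 0.4771 mg/L.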